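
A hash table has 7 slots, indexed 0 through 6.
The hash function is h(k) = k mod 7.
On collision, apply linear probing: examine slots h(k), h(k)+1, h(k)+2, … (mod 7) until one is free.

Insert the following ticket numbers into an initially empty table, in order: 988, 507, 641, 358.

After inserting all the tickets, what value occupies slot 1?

988

988: h=1 => slot 1
507: h=3 => slot 3
641: h=4 => slot 4
358: h=1, probe 1,2 => slot 2
Table: [∅, 988, 358, 507, 641, ∅, ∅]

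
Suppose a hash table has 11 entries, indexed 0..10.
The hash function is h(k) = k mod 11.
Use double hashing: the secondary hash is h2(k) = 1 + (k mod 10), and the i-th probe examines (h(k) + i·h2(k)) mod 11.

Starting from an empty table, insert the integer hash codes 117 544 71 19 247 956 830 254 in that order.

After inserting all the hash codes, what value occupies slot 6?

830

117: h=7 -> slot 7
544: h=5 -> slot 5
71: h=5, h2=2, probe 5,7,9 -> slot 9
19: h=8 -> slot 8
247: h=5, h2=8, probe 5,2 -> slot 2
956: h=10 -> slot 10
830: h=5, h2=1, probe 5,6 -> slot 6
254: h=1 -> slot 1
Table: [-, 254, 247, -, -, 544, 830, 117, 19, 71, 956]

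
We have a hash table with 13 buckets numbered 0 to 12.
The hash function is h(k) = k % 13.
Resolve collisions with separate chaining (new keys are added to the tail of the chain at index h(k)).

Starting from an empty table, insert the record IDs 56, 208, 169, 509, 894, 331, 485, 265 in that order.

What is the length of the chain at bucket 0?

2

Insert 56: h=4, bucket 4 empty → new chain.
Insert 208: h=0, bucket 0 empty → new chain.
Insert 169: h=0, bucket 0 nonempty → append to chain.
Insert 509: h=2, bucket 2 empty → new chain.
Insert 894: h=10, bucket 10 empty → new chain.
Insert 331: h=6, bucket 6 empty → new chain.
Insert 485: h=4, bucket 4 nonempty → append to chain.
Insert 265: h=5, bucket 5 empty → new chain.
Final buckets:
0: 208 -> 169
1: _
2: 509
3: _
4: 56 -> 485
5: 265
6: 331
7: _
8: _
9: _
10: 894
11: _
12: _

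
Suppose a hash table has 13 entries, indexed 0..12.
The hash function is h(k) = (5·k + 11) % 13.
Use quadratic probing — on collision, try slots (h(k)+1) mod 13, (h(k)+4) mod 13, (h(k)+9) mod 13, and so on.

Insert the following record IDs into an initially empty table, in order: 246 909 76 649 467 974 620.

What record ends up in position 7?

909

Insert 246: h=6, slot 6 empty -> index 6.
Insert 909: h=6, slot 6 occupied -> index 7.
Insert 76: h=1, slot 1 empty -> index 1.
Insert 649: h=6, slots 6,7 occupied -> index 10.
Insert 467: h=6, slots 6,7,10 occupied -> index 2.
Insert 974: h=6, slots 6,7,10,2 occupied -> index 9.
Insert 620: h=4, slot 4 empty -> index 4.
Table: [-, 76, 467, -, 620, -, 246, 909, -, 974, 649, -, -]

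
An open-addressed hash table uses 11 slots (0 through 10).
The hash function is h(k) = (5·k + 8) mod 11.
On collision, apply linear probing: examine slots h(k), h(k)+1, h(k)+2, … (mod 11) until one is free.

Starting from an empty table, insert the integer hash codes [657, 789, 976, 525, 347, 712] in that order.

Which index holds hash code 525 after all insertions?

7

Insert 657: h=4, slot 4 empty → index 4.
Insert 789: h=4, slot 4 occupied → index 5.
Insert 976: h=4, slots 4,5 occupied → index 6.
Insert 525: h=4, slots 4,5,6 occupied → index 7.
Insert 347: h=5, slots 5,6,7 occupied → index 8.
Insert 712: h=4, slots 4,5,6,7,8 occupied → index 9.
Table: [∅, ∅, ∅, ∅, 657, 789, 976, 525, 347, 712, ∅]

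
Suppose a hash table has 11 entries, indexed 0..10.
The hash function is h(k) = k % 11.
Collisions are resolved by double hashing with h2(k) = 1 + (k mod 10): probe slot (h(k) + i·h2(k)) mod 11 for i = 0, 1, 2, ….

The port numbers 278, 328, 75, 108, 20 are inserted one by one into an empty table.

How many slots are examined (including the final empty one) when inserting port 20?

278: h=3 → slot 3
328: h=9 → slot 9
75: h=9, h2=6, probe 9,4 → slot 4
108: h=9, h2=9, probe 9,7 → slot 7
20: h=9, h2=1, probe 9,10 → slot 10
Table: [-, -, -, 278, 75, -, -, 108, -, 328, 20]

2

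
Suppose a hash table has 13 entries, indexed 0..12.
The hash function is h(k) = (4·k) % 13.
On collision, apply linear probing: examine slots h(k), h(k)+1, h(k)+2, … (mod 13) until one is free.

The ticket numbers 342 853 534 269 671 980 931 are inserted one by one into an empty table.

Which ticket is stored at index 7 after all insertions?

342: h=3 -> slot 3
853: h=6 -> slot 6
534: h=4 -> slot 4
269: h=10 -> slot 10
671: h=6, probe 6,7 -> slot 7
980: h=7, probe 7,8 -> slot 8
931: h=6, probe 6,7,8,9 -> slot 9
Table: [—, —, —, 342, 534, —, 853, 671, 980, 931, 269, —, —]

671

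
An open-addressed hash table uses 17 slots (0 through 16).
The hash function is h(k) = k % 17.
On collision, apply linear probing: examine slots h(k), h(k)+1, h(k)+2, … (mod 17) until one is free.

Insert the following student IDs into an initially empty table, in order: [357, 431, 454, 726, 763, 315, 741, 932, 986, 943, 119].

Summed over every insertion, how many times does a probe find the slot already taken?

4

Insert 357: h=0, slot 0 empty => index 0.
Insert 431: h=6, slot 6 empty => index 6.
Insert 454: h=12, slot 12 empty => index 12.
Insert 726: h=12, slot 12 occupied => index 13.
Insert 763: h=15, slot 15 empty => index 15.
Insert 315: h=9, slot 9 empty => index 9.
Insert 741: h=10, slot 10 empty => index 10.
Insert 932: h=14, slot 14 empty => index 14.
Insert 986: h=0, slot 0 occupied => index 1.
Insert 943: h=8, slot 8 empty => index 8.
Insert 119: h=0, slots 0,1 occupied => index 2.
Table: [357, 986, 119, —, —, —, 431, —, 943, 315, 741, —, 454, 726, 932, 763, —]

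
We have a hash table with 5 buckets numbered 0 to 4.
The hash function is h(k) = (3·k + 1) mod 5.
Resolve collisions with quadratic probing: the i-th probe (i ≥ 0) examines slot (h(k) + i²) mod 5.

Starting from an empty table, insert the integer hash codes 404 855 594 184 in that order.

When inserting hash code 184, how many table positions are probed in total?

404 hashes to 3; slot 3 is free → place at 3.
855 hashes to 1; slot 1 is free → place at 1.
594 hashes to 3; 3 taken → place at 4.
184 hashes to 3; 3,4 taken → place at 2.
Table: [., 855, 184, 404, 594]

3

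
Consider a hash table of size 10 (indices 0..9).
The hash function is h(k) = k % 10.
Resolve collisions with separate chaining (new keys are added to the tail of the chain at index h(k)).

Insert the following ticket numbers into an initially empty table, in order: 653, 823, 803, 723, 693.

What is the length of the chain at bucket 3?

5

Insert 653: h=3, bucket 3 empty → new chain.
Insert 823: h=3, bucket 3 nonempty → append to chain.
Insert 803: h=3, bucket 3 nonempty → append to chain.
Insert 723: h=3, bucket 3 nonempty → append to chain.
Insert 693: h=3, bucket 3 nonempty → append to chain.
Final buckets:
0: _
1: _
2: _
3: 653 -> 823 -> 803 -> 723 -> 693
4: _
5: _
6: _
7: _
8: _
9: _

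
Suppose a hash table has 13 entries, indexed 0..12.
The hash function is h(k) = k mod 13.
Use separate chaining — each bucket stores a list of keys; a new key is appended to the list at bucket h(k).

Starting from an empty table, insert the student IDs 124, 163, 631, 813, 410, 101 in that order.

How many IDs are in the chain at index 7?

5

124 -> bucket 7
163 -> bucket 7 (collision)
631 -> bucket 7 (collision)
813 -> bucket 7 (collision)
410 -> bucket 7 (collision)
101 -> bucket 10
Final buckets:
0: -
1: -
2: -
3: -
4: -
5: -
6: -
7: 124 -> 163 -> 631 -> 813 -> 410
8: -
9: -
10: 101
11: -
12: -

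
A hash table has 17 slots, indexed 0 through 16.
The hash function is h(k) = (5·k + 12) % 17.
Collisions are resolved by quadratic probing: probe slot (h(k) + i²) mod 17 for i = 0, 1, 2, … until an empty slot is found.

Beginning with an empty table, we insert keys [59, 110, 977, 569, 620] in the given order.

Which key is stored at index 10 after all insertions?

Insert 59: h=1, slot 1 empty => index 1.
Insert 110: h=1, slot 1 occupied => index 2.
Insert 977: h=1, slots 1,2 occupied => index 5.
Insert 569: h=1, slots 1,2,5 occupied => index 10.
Insert 620: h=1, slots 1,2,5,10 occupied => index 0.
Table: [620, 59, 110, —, —, 977, —, —, —, —, 569, —, —, —, —, —, —]

569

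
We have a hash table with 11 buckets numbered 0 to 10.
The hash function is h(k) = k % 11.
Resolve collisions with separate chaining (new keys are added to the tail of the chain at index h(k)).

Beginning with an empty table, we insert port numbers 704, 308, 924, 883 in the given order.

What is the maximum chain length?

704 → bucket 0
308 → bucket 0 (collision)
924 → bucket 0 (collision)
883 → bucket 3
Final buckets:
0: 704 -> 308 -> 924
1: .
2: .
3: 883
4: .
5: .
6: .
7: .
8: .
9: .
10: .

3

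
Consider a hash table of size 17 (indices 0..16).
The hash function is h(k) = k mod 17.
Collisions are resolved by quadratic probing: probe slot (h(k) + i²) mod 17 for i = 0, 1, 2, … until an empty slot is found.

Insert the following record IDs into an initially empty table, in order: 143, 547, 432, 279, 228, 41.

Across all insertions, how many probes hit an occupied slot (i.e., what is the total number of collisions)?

143 hashes to 7; slot 7 is free -> place at 7.
547 hashes to 3; slot 3 is free -> place at 3.
432 hashes to 7; 7 taken -> place at 8.
279 hashes to 7; 7,8 taken -> place at 11.
228 hashes to 7; 7,8,11 taken -> place at 16.
41 hashes to 7; 7,8,11,16 taken -> place at 6.
Table: [-, -, -, 547, -, -, 41, 143, 432, -, -, 279, -, -, -, -, 228]

10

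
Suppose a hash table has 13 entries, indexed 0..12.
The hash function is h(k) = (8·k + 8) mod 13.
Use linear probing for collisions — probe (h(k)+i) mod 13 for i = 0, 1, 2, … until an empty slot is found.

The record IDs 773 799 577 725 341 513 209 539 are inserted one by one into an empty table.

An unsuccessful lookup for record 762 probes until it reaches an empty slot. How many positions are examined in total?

Insert 773: h=4, slot 4 empty => index 4.
Insert 799: h=4, slot 4 occupied => index 5.
Insert 577: h=9, slot 9 empty => index 9.
Insert 725: h=10, slot 10 empty => index 10.
Insert 341: h=6, slot 6 empty => index 6.
Insert 513: h=4, slots 4,5,6 occupied => index 7.
Insert 209: h=3, slot 3 empty => index 3.
Insert 539: h=4, slots 4,5,6,7 occupied => index 8.
Table: [_, _, _, 209, 773, 799, 341, 513, 539, 577, 725, _, _]
Lookup 762: h=7, probe 7,8,9,10,11 → slot 11 empty, not found.

5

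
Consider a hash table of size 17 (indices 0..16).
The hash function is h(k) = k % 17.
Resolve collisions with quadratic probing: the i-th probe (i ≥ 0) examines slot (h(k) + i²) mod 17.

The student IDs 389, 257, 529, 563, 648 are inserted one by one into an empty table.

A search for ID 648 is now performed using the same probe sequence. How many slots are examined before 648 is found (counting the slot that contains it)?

389 hashes to 15; slot 15 is free → place at 15.
257 hashes to 2; slot 2 is free → place at 2.
529 hashes to 2; 2 taken → place at 3.
563 hashes to 2; 2,3 taken → place at 6.
648 hashes to 2; 2,3,6 taken → place at 11.
Table: [—, —, 257, 529, —, —, 563, —, —, —, —, 648, —, —, —, 389, —]
Lookup 648: h=2, probe 2,3,6,11 → found at 11.

4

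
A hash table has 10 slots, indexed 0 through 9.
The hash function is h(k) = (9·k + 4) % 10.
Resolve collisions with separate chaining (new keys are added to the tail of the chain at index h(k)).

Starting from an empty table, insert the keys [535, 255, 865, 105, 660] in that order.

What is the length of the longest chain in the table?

Insert 535: h=9, bucket 9 empty → new chain.
Insert 255: h=9, bucket 9 nonempty → append to chain.
Insert 865: h=9, bucket 9 nonempty → append to chain.
Insert 105: h=9, bucket 9 nonempty → append to chain.
Insert 660: h=4, bucket 4 empty → new chain.
Final buckets:
0: _
1: _
2: _
3: _
4: 660
5: _
6: _
7: _
8: _
9: 535 -> 255 -> 865 -> 105

4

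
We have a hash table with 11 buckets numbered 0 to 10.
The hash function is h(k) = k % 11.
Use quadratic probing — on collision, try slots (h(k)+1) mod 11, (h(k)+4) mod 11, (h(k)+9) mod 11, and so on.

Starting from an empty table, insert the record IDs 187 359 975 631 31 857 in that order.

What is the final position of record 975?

187: h=0 → slot 0
359: h=7 → slot 7
975: h=7, probe 7,8 → slot 8
631: h=4 → slot 4
31: h=9 → slot 9
857: h=10 → slot 10
Table: [187, —, —, —, 631, —, —, 359, 975, 31, 857]

8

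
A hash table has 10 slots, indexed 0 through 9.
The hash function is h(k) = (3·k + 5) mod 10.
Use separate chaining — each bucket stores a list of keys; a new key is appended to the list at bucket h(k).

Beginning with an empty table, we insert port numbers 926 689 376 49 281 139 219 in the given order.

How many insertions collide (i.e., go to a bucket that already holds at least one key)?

Insert 926: h=3, bucket 3 empty → new chain.
Insert 689: h=2, bucket 2 empty → new chain.
Insert 376: h=3, bucket 3 nonempty → append to chain.
Insert 49: h=2, bucket 2 nonempty → append to chain.
Insert 281: h=8, bucket 8 empty → new chain.
Insert 139: h=2, bucket 2 nonempty → append to chain.
Insert 219: h=2, bucket 2 nonempty → append to chain.
Final buckets:
0: ∅
1: ∅
2: 689 -> 49 -> 139 -> 219
3: 926 -> 376
4: ∅
5: ∅
6: ∅
7: ∅
8: 281
9: ∅

4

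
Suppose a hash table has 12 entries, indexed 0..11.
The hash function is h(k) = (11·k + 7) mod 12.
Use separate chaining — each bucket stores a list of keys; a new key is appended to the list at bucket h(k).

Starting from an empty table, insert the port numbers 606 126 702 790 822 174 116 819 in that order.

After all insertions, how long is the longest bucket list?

606 → bucket 1
126 → bucket 1 (collision)
702 → bucket 1 (collision)
790 → bucket 9
822 → bucket 1 (collision)
174 → bucket 1 (collision)
116 → bucket 11
819 → bucket 4
Final buckets:
0: -
1: 606 -> 126 -> 702 -> 822 -> 174
2: -
3: -
4: 819
5: -
6: -
7: -
8: -
9: 790
10: -
11: 116

5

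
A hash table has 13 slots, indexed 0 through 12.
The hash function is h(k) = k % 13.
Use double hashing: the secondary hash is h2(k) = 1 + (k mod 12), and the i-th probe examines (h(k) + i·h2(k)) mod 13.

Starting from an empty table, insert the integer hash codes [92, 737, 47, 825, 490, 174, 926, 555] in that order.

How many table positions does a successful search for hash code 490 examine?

2

Insert 92: h=1, slot 1 empty -> index 1.
Insert 737: h=9, slot 9 empty -> index 9.
Insert 47: h=8, slot 8 empty -> index 8.
Insert 825: h=6, slot 6 empty -> index 6.
Insert 490: h=9, h2=11, slot 9 occupied -> index 7.
Insert 174: h=5, slot 5 empty -> index 5.
Insert 926: h=3, slot 3 empty -> index 3.
Insert 555: h=9, h2=4, slot 9 occupied -> index 0.
Table: [555, 92, _, 926, _, 174, 825, 490, 47, 737, _, _, _]
Lookup 490: h=9, h2=11, probe 9,7 → found at 7.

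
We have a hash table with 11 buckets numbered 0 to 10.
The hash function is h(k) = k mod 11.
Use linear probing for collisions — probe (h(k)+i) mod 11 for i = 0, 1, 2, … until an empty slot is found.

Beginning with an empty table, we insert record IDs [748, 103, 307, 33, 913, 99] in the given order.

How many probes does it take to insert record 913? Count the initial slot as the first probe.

748 hashes to 0; slot 0 is free => place at 0.
103 hashes to 4; slot 4 is free => place at 4.
307 hashes to 10; slot 10 is free => place at 10.
33 hashes to 0; 0 taken => place at 1.
913 hashes to 0; 0,1 taken => place at 2.
99 hashes to 0; 0,1,2 taken => place at 3.
Table: [748, 33, 913, 99, 103, ∅, ∅, ∅, ∅, ∅, 307]

3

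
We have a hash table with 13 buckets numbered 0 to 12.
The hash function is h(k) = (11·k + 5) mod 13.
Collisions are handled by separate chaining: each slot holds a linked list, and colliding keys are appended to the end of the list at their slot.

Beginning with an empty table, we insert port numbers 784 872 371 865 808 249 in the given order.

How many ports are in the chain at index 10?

1

Insert 784: h=10, bucket 10 empty -> new chain.
Insert 872: h=3, bucket 3 empty -> new chain.
Insert 371: h=4, bucket 4 empty -> new chain.
Insert 865: h=4, bucket 4 nonempty -> append to chain.
Insert 808: h=1, bucket 1 empty -> new chain.
Insert 249: h=1, bucket 1 nonempty -> append to chain.
Final buckets:
0: _
1: 808 -> 249
2: _
3: 872
4: 371 -> 865
5: _
6: _
7: _
8: _
9: _
10: 784
11: _
12: _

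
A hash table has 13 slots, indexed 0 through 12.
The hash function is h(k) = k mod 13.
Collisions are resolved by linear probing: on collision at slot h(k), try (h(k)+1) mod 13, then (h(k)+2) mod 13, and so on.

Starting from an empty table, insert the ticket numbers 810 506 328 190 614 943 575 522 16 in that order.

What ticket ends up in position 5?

810 hashes to 4; slot 4 is free → place at 4.
506 hashes to 12; slot 12 is free → place at 12.
328 hashes to 3; slot 3 is free → place at 3.
190 hashes to 8; slot 8 is free → place at 8.
614 hashes to 3; 3,4 taken → place at 5.
943 hashes to 7; slot 7 is free → place at 7.
575 hashes to 3; 3,4,5 taken → place at 6.
522 hashes to 2; slot 2 is free → place at 2.
16 hashes to 3; 3,4,5,6,7,8 taken → place at 9.
Table: [_, _, 522, 328, 810, 614, 575, 943, 190, 16, _, _, 506]

614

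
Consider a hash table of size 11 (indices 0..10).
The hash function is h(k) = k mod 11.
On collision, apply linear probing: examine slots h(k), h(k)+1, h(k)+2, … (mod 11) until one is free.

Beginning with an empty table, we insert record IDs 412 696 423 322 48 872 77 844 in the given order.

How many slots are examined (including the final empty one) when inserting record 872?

412 hashes to 5; slot 5 is free -> place at 5.
696 hashes to 3; slot 3 is free -> place at 3.
423 hashes to 5; 5 taken -> place at 6.
322 hashes to 3; 3 taken -> place at 4.
48 hashes to 4; 4,5,6 taken -> place at 7.
872 hashes to 3; 3,4,5,6,7 taken -> place at 8.
77 hashes to 0; slot 0 is free -> place at 0.
844 hashes to 8; 8 taken -> place at 9.
Table: [77, ., ., 696, 322, 412, 423, 48, 872, 844, .]

6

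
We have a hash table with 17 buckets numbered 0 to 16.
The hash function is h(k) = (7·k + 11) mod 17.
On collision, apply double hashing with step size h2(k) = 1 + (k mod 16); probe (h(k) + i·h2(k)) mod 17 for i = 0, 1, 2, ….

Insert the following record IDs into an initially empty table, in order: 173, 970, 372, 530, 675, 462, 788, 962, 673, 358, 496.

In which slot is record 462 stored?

173: h=15 -> slot 15
970: h=1 -> slot 1
372: h=14 -> slot 14
530: h=15, h2=3, probe 15,1,4 -> slot 4
675: h=10 -> slot 10
462: h=15, h2=15, probe 15,13 -> slot 13
788: h=2 -> slot 2
962: h=13, h2=3, probe 13,16 -> slot 16
673: h=13, h2=2, probe 13,15,0 -> slot 0
358: h=1, h2=7, probe 1,8 -> slot 8
496: h=15, h2=1, probe 15,16,0,1,2,3 -> slot 3
Table: [673, 970, 788, 496, 530, ∅, ∅, ∅, 358, ∅, 675, ∅, ∅, 462, 372, 173, 962]

13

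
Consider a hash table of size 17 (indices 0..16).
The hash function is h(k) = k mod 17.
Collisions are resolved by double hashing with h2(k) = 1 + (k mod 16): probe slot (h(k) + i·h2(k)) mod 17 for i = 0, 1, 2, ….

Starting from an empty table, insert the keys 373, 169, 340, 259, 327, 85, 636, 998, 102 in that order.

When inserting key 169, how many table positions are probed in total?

373: h=16 → slot 16
169: h=16, h2=10, probe 16,9 → slot 9
340: h=0 → slot 0
259: h=4 → slot 4
327: h=4, h2=8, probe 4,12 → slot 12
85: h=0, h2=6, probe 0,6 → slot 6
636: h=7 → slot 7
998: h=12, h2=7, probe 12,2 → slot 2
102: h=0, h2=7, probe 0,7,14 → slot 14
Table: [340, ., 998, ., 259, ., 85, 636, ., 169, ., ., 327, ., 102, ., 373]

2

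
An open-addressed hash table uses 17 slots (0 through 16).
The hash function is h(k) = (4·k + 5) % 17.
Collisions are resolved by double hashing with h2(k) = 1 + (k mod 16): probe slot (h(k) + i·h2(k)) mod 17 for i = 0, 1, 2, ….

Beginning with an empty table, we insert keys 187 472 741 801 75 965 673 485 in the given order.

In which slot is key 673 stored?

15

187: h=5 → slot 5
472: h=6 → slot 6
741: h=11 → slot 11
801: h=13 → slot 13
75: h=16 → slot 16
965: h=6, h2=6, probe 6,12 → slot 12
673: h=11, h2=2, probe 11,13,15 → slot 15
485: h=7 → slot 7
Table: [∅, ∅, ∅, ∅, ∅, 187, 472, 485, ∅, ∅, ∅, 741, 965, 801, ∅, 673, 75]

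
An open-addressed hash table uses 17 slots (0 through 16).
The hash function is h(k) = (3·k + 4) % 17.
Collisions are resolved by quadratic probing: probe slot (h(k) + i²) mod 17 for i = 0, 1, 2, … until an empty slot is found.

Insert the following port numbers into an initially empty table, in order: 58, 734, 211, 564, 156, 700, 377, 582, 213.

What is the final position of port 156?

0

58: h=8 -> slot 8
734: h=13 -> slot 13
211: h=8, probe 8,9 -> slot 9
564: h=13, probe 13,14 -> slot 14
156: h=13, probe 13,14,0 -> slot 0
700: h=13, probe 13,14,0,5 -> slot 5
377: h=13, probe 13,14,0,5,12 -> slot 12
582: h=16 -> slot 16
213: h=14, probe 14,15 -> slot 15
Table: [156, ., ., ., ., 700, ., ., 58, 211, ., ., 377, 734, 564, 213, 582]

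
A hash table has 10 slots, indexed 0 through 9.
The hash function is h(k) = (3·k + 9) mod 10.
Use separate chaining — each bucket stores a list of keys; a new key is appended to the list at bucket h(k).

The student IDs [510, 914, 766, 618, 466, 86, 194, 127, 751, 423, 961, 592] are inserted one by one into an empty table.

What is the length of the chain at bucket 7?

3

510 -> bucket 9
914 -> bucket 1
766 -> bucket 7
618 -> bucket 3
466 -> bucket 7 (collision)
86 -> bucket 7 (collision)
194 -> bucket 1 (collision)
127 -> bucket 0
751 -> bucket 2
423 -> bucket 8
961 -> bucket 2 (collision)
592 -> bucket 5
Final buckets:
0: 127
1: 914 -> 194
2: 751 -> 961
3: 618
4: ∅
5: 592
6: ∅
7: 766 -> 466 -> 86
8: 423
9: 510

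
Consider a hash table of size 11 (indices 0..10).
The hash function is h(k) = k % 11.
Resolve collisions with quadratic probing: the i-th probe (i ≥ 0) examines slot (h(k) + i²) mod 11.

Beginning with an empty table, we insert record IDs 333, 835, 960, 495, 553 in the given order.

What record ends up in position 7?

553

333 hashes to 3; slot 3 is free -> place at 3.
835 hashes to 10; slot 10 is free -> place at 10.
960 hashes to 3; 3 taken -> place at 4.
495 hashes to 0; slot 0 is free -> place at 0.
553 hashes to 3; 3,4 taken -> place at 7.
Table: [495, -, -, 333, 960, -, -, 553, -, -, 835]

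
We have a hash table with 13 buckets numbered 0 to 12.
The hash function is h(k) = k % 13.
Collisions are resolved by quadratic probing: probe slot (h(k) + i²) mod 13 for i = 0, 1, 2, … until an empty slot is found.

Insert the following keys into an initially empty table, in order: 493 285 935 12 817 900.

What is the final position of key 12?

8

Insert 493: h=12, slot 12 empty -> index 12.
Insert 285: h=12, slot 12 occupied -> index 0.
Insert 935: h=12, slots 12,0 occupied -> index 3.
Insert 12: h=12, slots 12,0,3 occupied -> index 8.
Insert 817: h=11, slot 11 empty -> index 11.
Insert 900: h=3, slot 3 occupied -> index 4.
Table: [285, _, _, 935, 900, _, _, _, 12, _, _, 817, 493]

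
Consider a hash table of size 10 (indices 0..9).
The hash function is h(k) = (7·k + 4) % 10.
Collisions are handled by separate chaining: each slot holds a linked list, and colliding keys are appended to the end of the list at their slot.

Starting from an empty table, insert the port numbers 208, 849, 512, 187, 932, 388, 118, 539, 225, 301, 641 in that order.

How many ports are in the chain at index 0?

3

208 -> bucket 0
849 -> bucket 7
512 -> bucket 8
187 -> bucket 3
932 -> bucket 8 (collision)
388 -> bucket 0 (collision)
118 -> bucket 0 (collision)
539 -> bucket 7 (collision)
225 -> bucket 9
301 -> bucket 1
641 -> bucket 1 (collision)
Final buckets:
0: 208 -> 388 -> 118
1: 301 -> 641
2: —
3: 187
4: —
5: —
6: —
7: 849 -> 539
8: 512 -> 932
9: 225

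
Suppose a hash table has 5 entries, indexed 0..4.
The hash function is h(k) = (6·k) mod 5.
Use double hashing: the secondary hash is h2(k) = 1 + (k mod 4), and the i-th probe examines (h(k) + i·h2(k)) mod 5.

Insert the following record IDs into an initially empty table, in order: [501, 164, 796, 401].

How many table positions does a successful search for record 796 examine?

2

501: h=1 -> slot 1
164: h=4 -> slot 4
796: h=1, h2=1, probe 1,2 -> slot 2
401: h=1, h2=2, probe 1,3 -> slot 3
Table: [., 501, 796, 401, 164]
Lookup 796: h=1, h2=1, probe 1,2 → found at 2.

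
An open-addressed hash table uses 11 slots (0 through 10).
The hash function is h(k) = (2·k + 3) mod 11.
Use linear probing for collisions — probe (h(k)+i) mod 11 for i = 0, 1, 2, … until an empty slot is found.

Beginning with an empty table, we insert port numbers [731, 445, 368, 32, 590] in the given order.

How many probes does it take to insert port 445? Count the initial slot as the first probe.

2

731: h=2 → slot 2
445: h=2, probe 2,3 → slot 3
368: h=2, probe 2,3,4 → slot 4
32: h=1 → slot 1
590: h=6 → slot 6
Table: [-, 32, 731, 445, 368, -, 590, -, -, -, -]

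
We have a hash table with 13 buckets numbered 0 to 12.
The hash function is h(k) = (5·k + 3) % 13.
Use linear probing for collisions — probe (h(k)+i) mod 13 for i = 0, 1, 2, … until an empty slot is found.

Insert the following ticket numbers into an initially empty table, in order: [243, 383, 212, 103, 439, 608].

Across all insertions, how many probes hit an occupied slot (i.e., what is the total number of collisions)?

1

Insert 243: h=9, slot 9 empty -> index 9.
Insert 383: h=7, slot 7 empty -> index 7.
Insert 212: h=10, slot 10 empty -> index 10.
Insert 103: h=11, slot 11 empty -> index 11.
Insert 439: h=1, slot 1 empty -> index 1.
Insert 608: h=1, slot 1 occupied -> index 2.
Table: [., 439, 608, ., ., ., ., 383, ., 243, 212, 103, .]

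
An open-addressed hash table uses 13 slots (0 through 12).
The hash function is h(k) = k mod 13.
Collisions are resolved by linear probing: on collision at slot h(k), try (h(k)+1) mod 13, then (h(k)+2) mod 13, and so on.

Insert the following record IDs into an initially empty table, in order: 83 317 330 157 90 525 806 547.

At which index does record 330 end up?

83: h=5 -> slot 5
317: h=5, probe 5,6 -> slot 6
330: h=5, probe 5,6,7 -> slot 7
157: h=1 -> slot 1
90: h=12 -> slot 12
525: h=5, probe 5,6,7,8 -> slot 8
806: h=0 -> slot 0
547: h=1, probe 1,2 -> slot 2
Table: [806, 157, 547, -, -, 83, 317, 330, 525, -, -, -, 90]

7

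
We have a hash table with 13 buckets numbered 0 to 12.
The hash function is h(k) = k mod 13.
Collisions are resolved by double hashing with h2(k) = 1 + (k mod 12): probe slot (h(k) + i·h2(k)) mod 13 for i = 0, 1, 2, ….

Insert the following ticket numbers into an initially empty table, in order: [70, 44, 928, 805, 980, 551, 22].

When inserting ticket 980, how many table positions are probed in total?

4

Insert 70: h=5, slot 5 empty => index 5.
Insert 44: h=5, h2=9, slot 5 occupied => index 1.
Insert 928: h=5, h2=5, slot 5 occupied => index 10.
Insert 805: h=12, slot 12 empty => index 12.
Insert 980: h=5, h2=9, slots 5,1,10 occupied => index 6.
Insert 551: h=5, h2=12, slot 5 occupied => index 4.
Insert 22: h=9, slot 9 empty => index 9.
Table: [-, 44, -, -, 551, 70, 980, -, -, 22, 928, -, 805]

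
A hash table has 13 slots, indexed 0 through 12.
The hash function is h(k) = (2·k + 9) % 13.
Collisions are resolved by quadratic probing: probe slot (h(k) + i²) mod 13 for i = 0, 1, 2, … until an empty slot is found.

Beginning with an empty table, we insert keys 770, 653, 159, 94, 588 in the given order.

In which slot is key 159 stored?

770: h=2 -> slot 2
653: h=2, probe 2,3 -> slot 3
159: h=2, probe 2,3,6 -> slot 6
94: h=2, probe 2,3,6,11 -> slot 11
588: h=2, probe 2,3,6,11,5 -> slot 5
Table: [-, -, 770, 653, -, 588, 159, -, -, -, -, 94, -]

6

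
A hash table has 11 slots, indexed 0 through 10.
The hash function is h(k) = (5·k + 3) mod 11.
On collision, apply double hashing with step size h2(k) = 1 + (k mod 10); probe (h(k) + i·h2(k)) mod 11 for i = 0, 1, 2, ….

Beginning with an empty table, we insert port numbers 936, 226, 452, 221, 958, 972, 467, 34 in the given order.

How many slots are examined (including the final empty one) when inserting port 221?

936 hashes to 8; slot 8 is free -> place at 8.
226 hashes to 0; slot 0 is free -> place at 0.
452 hashes to 8, h2=3; 8,0 taken -> place at 3.
221 hashes to 8, h2=2; 8 taken -> place at 10.
958 hashes to 8, h2=9; 8 taken -> place at 6.
972 hashes to 1; slot 1 is free -> place at 1.
467 hashes to 6, h2=8; 6,3,0,8 taken -> place at 5.
34 hashes to 8, h2=5; 8 taken -> place at 2.
Table: [226, 972, 34, 452, _, 467, 958, _, 936, _, 221]

2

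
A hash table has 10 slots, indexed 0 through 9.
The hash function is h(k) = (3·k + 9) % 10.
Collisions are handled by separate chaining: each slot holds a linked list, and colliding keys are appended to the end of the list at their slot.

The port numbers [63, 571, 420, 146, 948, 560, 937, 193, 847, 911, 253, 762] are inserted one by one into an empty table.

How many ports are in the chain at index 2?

Insert 63: h=8, bucket 8 empty → new chain.
Insert 571: h=2, bucket 2 empty → new chain.
Insert 420: h=9, bucket 9 empty → new chain.
Insert 146: h=7, bucket 7 empty → new chain.
Insert 948: h=3, bucket 3 empty → new chain.
Insert 560: h=9, bucket 9 nonempty → append to chain.
Insert 937: h=0, bucket 0 empty → new chain.
Insert 193: h=8, bucket 8 nonempty → append to chain.
Insert 847: h=0, bucket 0 nonempty → append to chain.
Insert 911: h=2, bucket 2 nonempty → append to chain.
Insert 253: h=8, bucket 8 nonempty → append to chain.
Insert 762: h=5, bucket 5 empty → new chain.
Final buckets:
0: 937 -> 847
1: .
2: 571 -> 911
3: 948
4: .
5: 762
6: .
7: 146
8: 63 -> 193 -> 253
9: 420 -> 560

2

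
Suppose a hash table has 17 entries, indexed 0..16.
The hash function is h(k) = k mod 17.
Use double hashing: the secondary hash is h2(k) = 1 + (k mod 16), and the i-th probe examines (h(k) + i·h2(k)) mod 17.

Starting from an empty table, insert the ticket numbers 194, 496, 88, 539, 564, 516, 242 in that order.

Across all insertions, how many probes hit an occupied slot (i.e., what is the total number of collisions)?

4

Insert 194: h=7, slot 7 empty -> index 7.
Insert 496: h=3, slot 3 empty -> index 3.
Insert 88: h=3, h2=9, slot 3 occupied -> index 12.
Insert 539: h=12, h2=12, slots 12,7 occupied -> index 2.
Insert 564: h=3, h2=5, slot 3 occupied -> index 8.
Insert 516: h=6, slot 6 empty -> index 6.
Insert 242: h=4, slot 4 empty -> index 4.
Table: [—, —, 539, 496, 242, —, 516, 194, 564, —, —, —, 88, —, —, —, —]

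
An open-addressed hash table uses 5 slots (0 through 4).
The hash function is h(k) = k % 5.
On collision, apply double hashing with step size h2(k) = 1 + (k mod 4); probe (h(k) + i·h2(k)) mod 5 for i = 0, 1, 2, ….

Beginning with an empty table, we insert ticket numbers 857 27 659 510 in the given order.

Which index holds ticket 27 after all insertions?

857 hashes to 2; slot 2 is free => place at 2.
27 hashes to 2, h2=4; 2 taken => place at 1.
659 hashes to 4; slot 4 is free => place at 4.
510 hashes to 0; slot 0 is free => place at 0.
Table: [510, 27, 857, ., 659]

1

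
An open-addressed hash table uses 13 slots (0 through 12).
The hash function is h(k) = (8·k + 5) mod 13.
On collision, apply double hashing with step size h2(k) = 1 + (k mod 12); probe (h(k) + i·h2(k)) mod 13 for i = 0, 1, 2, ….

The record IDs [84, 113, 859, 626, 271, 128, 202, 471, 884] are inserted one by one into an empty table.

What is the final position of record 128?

84 hashes to 1; slot 1 is free -> place at 1.
113 hashes to 12; slot 12 is free -> place at 12.
859 hashes to 0; slot 0 is free -> place at 0.
626 hashes to 8; slot 8 is free -> place at 8.
271 hashes to 2; slot 2 is free -> place at 2.
128 hashes to 2, h2=9; 2 taken -> place at 11.
202 hashes to 9; slot 9 is free -> place at 9.
471 hashes to 3; slot 3 is free -> place at 3.
884 hashes to 5; slot 5 is free -> place at 5.
Table: [859, 84, 271, 471, ., 884, ., ., 626, 202, ., 128, 113]

11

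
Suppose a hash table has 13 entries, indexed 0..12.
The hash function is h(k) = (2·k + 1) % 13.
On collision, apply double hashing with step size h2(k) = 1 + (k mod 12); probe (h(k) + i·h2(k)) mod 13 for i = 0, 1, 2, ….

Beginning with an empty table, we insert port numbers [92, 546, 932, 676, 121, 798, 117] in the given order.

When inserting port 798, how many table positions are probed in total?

Insert 92: h=3, slot 3 empty → index 3.
Insert 546: h=1, slot 1 empty → index 1.
Insert 932: h=6, slot 6 empty → index 6.
Insert 676: h=1, h2=5, slots 1,6 occupied → index 11.
Insert 121: h=9, slot 9 empty → index 9.
Insert 798: h=11, h2=7, slot 11 occupied → index 5.
Insert 117: h=1, h2=10, slots 1,11 occupied → index 8.
Table: [., 546, ., 92, ., 798, 932, ., 117, 121, ., 676, .]

2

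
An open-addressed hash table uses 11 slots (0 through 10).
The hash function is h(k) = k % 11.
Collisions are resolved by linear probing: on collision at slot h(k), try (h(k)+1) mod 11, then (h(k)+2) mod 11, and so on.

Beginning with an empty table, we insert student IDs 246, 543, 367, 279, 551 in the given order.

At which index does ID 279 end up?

Insert 246: h=4, slot 4 empty => index 4.
Insert 543: h=4, slot 4 occupied => index 5.
Insert 367: h=4, slots 4,5 occupied => index 6.
Insert 279: h=4, slots 4,5,6 occupied => index 7.
Insert 551: h=1, slot 1 empty => index 1.
Table: [—, 551, —, —, 246, 543, 367, 279, —, —, —]

7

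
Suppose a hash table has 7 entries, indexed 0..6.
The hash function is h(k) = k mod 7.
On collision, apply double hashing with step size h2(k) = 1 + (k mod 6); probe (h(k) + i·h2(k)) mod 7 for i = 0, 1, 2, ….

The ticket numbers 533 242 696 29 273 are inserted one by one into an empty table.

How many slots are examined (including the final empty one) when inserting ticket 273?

533: h=1 -> slot 1
242: h=4 -> slot 4
696: h=3 -> slot 3
29: h=1, h2=6, probe 1,0 -> slot 0
273: h=0, h2=4, probe 0,4,1,5 -> slot 5
Table: [29, 533, ., 696, 242, 273, .]

4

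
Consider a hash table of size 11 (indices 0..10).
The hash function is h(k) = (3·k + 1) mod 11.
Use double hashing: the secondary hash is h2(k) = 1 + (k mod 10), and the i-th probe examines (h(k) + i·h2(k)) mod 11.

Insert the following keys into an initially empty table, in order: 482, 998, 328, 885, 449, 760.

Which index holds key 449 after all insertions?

482 hashes to 6; slot 6 is free => place at 6.
998 hashes to 3; slot 3 is free => place at 3.
328 hashes to 6, h2=9; 6 taken => place at 4.
885 hashes to 5; slot 5 is free => place at 5.
449 hashes to 6, h2=10; 6,5,4,3 taken => place at 2.
760 hashes to 4, h2=1; 4,5,6 taken => place at 7.
Table: [., ., 449, 998, 328, 885, 482, 760, ., ., .]

2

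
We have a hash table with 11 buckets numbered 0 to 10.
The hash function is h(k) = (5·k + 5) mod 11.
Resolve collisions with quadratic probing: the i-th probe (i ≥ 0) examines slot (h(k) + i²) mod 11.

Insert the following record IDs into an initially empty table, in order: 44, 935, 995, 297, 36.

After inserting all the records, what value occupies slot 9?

44 hashes to 5; slot 5 is free => place at 5.
935 hashes to 5; 5 taken => place at 6.
995 hashes to 8; slot 8 is free => place at 8.
297 hashes to 5; 5,6 taken => place at 9.
36 hashes to 9; 9 taken => place at 10.
Table: [—, —, —, —, —, 44, 935, —, 995, 297, 36]

297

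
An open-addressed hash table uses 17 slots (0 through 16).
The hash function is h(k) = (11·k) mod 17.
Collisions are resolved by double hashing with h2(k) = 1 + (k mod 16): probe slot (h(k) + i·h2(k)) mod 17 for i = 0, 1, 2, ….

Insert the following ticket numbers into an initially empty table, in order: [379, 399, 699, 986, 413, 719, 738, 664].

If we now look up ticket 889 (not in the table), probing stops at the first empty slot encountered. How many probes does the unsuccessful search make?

Insert 379: h=4, slot 4 empty → index 4.
Insert 399: h=3, slot 3 empty → index 3.
Insert 699: h=5, slot 5 empty → index 5.
Insert 986: h=0, slot 0 empty → index 0.
Insert 413: h=4, h2=14, slot 4 occupied → index 1.
Insert 719: h=4, h2=16, slots 4,3 occupied → index 2.
Insert 738: h=9, slot 9 empty → index 9.
Insert 664: h=11, slot 11 empty → index 11.
Table: [986, 413, 719, 399, 379, 699, ., ., ., 738, ., 664, ., ., ., ., .]
Lookup 889: h=4, h2=10, probe 4,14 → slot 14 empty, not found.

2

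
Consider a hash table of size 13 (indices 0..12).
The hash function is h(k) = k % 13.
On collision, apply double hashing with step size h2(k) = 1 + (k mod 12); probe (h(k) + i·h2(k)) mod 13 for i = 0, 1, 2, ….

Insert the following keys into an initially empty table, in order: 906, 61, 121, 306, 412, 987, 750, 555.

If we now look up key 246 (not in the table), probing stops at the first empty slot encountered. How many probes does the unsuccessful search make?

Insert 906: h=9, slot 9 empty → index 9.
Insert 61: h=9, h2=2, slot 9 occupied → index 11.
Insert 121: h=4, slot 4 empty → index 4.
Insert 306: h=7, slot 7 empty → index 7.
Insert 412: h=9, h2=5, slot 9 occupied → index 1.
Insert 987: h=12, slot 12 empty → index 12.
Insert 750: h=9, h2=7, slot 9 occupied → index 3.
Insert 555: h=9, h2=4, slot 9 occupied → index 0.
Table: [555, 412, -, 750, 121, -, -, 306, -, 906, -, 61, 987]
Lookup 246: h=12, h2=7, probe 12,6 → slot 6 empty, not found.

2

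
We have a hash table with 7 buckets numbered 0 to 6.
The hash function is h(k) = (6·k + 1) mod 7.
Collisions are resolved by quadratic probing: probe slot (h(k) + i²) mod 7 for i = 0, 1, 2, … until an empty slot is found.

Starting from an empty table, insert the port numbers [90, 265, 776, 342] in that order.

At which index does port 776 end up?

90: h=2 => slot 2
265: h=2, probe 2,3 => slot 3
776: h=2, probe 2,3,6 => slot 6
342: h=2, probe 2,3,6,4 => slot 4
Table: [_, _, 90, 265, 342, _, 776]

6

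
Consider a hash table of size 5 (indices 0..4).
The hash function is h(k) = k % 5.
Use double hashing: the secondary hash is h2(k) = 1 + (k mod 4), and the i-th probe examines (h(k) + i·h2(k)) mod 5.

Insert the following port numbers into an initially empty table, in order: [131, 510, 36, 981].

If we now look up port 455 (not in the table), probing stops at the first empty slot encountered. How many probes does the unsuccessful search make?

131: h=1 => slot 1
510: h=0 => slot 0
36: h=1, h2=1, probe 1,2 => slot 2
981: h=1, h2=2, probe 1,3 => slot 3
Table: [510, 131, 36, 981, -]
Lookup 455: h=0, h2=4, probe 0,4 → slot 4 empty, not found.

2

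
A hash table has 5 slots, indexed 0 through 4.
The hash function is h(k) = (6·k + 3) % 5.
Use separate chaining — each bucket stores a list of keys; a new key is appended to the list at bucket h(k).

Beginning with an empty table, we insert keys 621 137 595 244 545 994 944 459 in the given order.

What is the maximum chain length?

621 → bucket 4
137 → bucket 0
595 → bucket 3
244 → bucket 2
545 → bucket 3 (collision)
994 → bucket 2 (collision)
944 → bucket 2 (collision)
459 → bucket 2 (collision)
Final buckets:
0: 137
1: ∅
2: 244 -> 994 -> 944 -> 459
3: 595 -> 545
4: 621

4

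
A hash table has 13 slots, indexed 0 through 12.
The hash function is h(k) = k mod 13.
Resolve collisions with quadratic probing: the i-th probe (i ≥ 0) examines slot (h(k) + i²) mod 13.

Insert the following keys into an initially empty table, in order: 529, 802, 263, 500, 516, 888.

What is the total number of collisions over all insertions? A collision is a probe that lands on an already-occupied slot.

529: h=9 -> slot 9
802: h=9, probe 9,10 -> slot 10
263: h=3 -> slot 3
500: h=6 -> slot 6
516: h=9, probe 9,10,0 -> slot 0
888: h=4 -> slot 4
Table: [516, ∅, ∅, 263, 888, ∅, 500, ∅, ∅, 529, 802, ∅, ∅]

3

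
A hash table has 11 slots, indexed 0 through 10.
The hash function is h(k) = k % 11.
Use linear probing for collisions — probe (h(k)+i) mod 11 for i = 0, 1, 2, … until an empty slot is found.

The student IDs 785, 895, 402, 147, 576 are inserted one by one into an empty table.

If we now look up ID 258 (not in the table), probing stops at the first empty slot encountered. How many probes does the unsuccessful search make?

785: h=4 => slot 4
895: h=4, probe 4,5 => slot 5
402: h=6 => slot 6
147: h=4, probe 4,5,6,7 => slot 7
576: h=4, probe 4,5,6,7,8 => slot 8
Table: [_, _, _, _, 785, 895, 402, 147, 576, _, _]
Lookup 258: h=5, probe 5,6,7,8,9 → slot 9 empty, not found.

5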